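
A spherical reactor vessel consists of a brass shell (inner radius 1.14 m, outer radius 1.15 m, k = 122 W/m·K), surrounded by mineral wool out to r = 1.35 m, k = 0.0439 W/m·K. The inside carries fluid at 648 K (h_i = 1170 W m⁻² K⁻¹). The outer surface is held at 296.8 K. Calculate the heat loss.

Series thermal resistances, inner to outer:
  R_conv,in = 1/(4πr²h) = 1/(4π·1.14²·1170) = 5.234×10^-5 K/W
  R_brass = (1/1.14 − 1/1.15)/(4πk) = 0.007628/(4π·122) = 4.975×10^-6 K/W
  R_mineral wool = (1/1.15 − 1/1.35)/(4πk) = 0.1288/(4π·0.0439) = 0.2335 K/W
ΣR = 5.234×10^-5 + 4.975×10^-6 + 0.2335 = 0.2336 K/W
Q = ΔT/ΣR = (648 K − 296.8 K)/0.2336 = 1500 W

Q = 1500 W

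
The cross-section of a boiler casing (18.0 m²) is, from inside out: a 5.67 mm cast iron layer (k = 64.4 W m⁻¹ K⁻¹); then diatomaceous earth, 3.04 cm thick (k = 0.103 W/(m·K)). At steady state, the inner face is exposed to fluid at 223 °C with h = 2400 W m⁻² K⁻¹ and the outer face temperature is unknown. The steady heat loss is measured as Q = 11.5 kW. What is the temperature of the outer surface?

T_out = 34.1 °C

Sum the resistances:
  R_conv,in = 1/(hA) = 1/(2400·18.0) = 2.315×10^-5 K/W
  R_cast iron = L/(kA) = 0.00567/(64.4·18.0) = 4.891×10^-6 K/W
  R_diatomaceous earth = L/(kA) = 0.0304/(0.103·18.0) = 0.01640 K/W
ΣR = 0.01643 K/W
ΔT = Q·ΣR = 11500 × 0.01643 = 188.9 K
Heat flows outward, so T_out = T_in − ΔT = 223 − 188.9 = 34.1 °C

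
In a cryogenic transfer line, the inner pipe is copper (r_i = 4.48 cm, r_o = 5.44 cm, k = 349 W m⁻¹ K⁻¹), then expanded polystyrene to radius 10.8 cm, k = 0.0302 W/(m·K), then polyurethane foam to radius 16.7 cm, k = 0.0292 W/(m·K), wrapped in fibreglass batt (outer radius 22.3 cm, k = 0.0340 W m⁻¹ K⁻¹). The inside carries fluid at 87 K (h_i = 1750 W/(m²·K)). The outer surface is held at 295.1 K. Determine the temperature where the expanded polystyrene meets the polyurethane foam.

T = 189.4 K

Treat each layer as a resistance in series:
  R'_conv,in = 1/(2πr h) = 1/(2π·0.0448·1750) = 0.002030 m·K/W
  R'_copper = ln(0.0544/0.0448)/(2πk) = 0.1942/(2π·349) = 8.854×10^-5 m·K/W
  R'_expanded polystyrene = ln(0.108/0.0544)/(2πk) = 0.6858/(2π·0.0302) = 3.614 m·K/W
  R'_polyurethane foam = ln(0.167/0.108)/(2πk) = 0.4359/(2π·0.0292) = 2.376 m·K/W
  R'_fibreglass batt = ln(0.223/0.167)/(2πk) = 0.2892/(2π·0.0340) = 1.354 m·K/W
ΣR = 0.002030 + 8.854×10^-5 + 3.614 + 2.376 + 1.354 = 7.346 m·K/W
Q' = ΔT/ΣR = (87 K − 295.1 K)/7.346 = -28.33 W/m
From the inner boundary to the expanded polystyrene/polyurethane foam interface, ΣR_partial = 3.616 m·K/W.
T_interface = T_in − Q'·ΣR_partial = 87 K − (-28.33)(3.616) = 189.4 K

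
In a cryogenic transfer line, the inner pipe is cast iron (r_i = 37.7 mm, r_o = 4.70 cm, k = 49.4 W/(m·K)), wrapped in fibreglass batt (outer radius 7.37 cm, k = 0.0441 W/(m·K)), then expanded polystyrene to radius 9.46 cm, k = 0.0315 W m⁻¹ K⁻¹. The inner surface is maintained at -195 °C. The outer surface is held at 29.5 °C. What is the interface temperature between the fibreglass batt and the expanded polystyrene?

T = -68.6 °C

Treat each layer as a resistance in series:
  R'_cast iron = ln(0.0470/0.0377)/(2πk) = 0.2205/(2π·49.4) = 7.104×10^-4 m·K/W
  R'_fibreglass batt = ln(0.0737/0.0470)/(2πk) = 0.4499/(2π·0.0441) = 1.624 m·K/W
  R'_expanded polystyrene = ln(0.0946/0.0737)/(2πk) = 0.2497/(2π·0.0315) = 1.261 m·K/W
ΣR = 7.104×10^-4 + 1.624 + 1.261 = 2.886 m·K/W
Q' = ΔT/ΣR = (-195 °C − 29.5 °C)/2.886 = -77.79 W/m
From the inner boundary to the fibreglass batt/expanded polystyrene interface, ΣR_partial = 1.625 m·K/W.
T_interface = T_in − Q'·ΣR_partial = -195 °C − (-77.79)(1.625) = -68.6 °C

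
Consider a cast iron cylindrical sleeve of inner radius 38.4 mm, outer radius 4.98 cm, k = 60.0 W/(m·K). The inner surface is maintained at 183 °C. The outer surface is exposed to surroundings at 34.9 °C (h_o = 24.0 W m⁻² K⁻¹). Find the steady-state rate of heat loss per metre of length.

Q' = 1110 W/m

Resistance network (inner→outer):
  R'_cast iron = ln(0.0498/0.0384)/(2πk) = 0.2600/(2π·60.0) = 6.896×10^-4 m·K/W
  R'_conv,out = 1/(2πr h) = 1/(2π·0.0498·24.0) = 0.1332 m·K/W
ΣR = 6.896×10^-4 + 0.1332 = 0.1339 m·K/W
Q' = ΔT/ΣR = (183 °C − 34.9 °C)/0.1339 = 1110 W/m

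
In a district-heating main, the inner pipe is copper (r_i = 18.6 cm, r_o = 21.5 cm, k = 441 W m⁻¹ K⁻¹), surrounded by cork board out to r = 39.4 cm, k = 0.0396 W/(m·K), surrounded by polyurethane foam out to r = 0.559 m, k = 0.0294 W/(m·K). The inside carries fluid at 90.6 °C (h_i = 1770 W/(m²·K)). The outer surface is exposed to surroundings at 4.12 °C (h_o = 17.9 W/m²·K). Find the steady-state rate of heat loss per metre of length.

Treat each layer as a resistance in series:
  R'_conv,in = 1/(2πr h) = 1/(2π·0.186·1770) = 4.834×10^-4 m·K/W
  R'_copper = ln(0.215/0.186)/(2πk) = 0.1449/(2π·441) = 5.229×10^-5 m·K/W
  R'_cork board = ln(0.394/0.215)/(2πk) = 0.6057/(2π·0.0396) = 2.434 m·K/W
  R'_polyurethane foam = ln(0.559/0.394)/(2πk) = 0.3498/(2π·0.0294) = 1.894 m·K/W
  R'_conv,out = 1/(2πr h) = 1/(2π·0.559·17.9) = 0.01591 m·K/W
ΣR = 4.834×10^-4 + 5.229×10^-5 + 2.434 + 1.894 + 0.01591 = 4.344 m·K/W
Q' = ΔT/ΣR = (90.6 °C − 4.12 °C)/4.344 = 19.9 W/m

Q' = 19.9 W/m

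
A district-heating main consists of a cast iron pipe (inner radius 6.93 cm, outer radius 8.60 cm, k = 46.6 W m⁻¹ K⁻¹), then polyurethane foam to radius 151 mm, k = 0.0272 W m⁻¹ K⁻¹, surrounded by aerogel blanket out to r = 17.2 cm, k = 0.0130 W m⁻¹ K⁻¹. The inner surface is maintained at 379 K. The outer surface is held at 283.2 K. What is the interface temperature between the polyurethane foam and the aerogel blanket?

T = 314.4 K

Treat each layer as a resistance in series:
  R'_cast iron = ln(0.0860/0.0693)/(2πk) = 0.2159/(2π·46.6) = 7.374×10^-4 m·K/W
  R'_polyurethane foam = ln(0.151/0.0860)/(2πk) = 0.5629/(2π·0.0272) = 3.294 m·K/W
  R'_aerogel blanket = ln(0.172/0.151)/(2πk) = 0.1302/(2π·0.0130) = 1.594 m·K/W
ΣR = 7.374×10^-4 + 3.294 + 1.594 = 4.889 m·K/W
Q' = ΔT/ΣR = (379 K − 283.2 K)/4.889 = 19.60 W/m
From the inner boundary to the polyurethane foam/aerogel blanket interface, ΣR_partial = 3.295 m·K/W.
T_interface = T_in − Q'·ΣR_partial = 379 K − (19.60)(3.295) = 314.4 K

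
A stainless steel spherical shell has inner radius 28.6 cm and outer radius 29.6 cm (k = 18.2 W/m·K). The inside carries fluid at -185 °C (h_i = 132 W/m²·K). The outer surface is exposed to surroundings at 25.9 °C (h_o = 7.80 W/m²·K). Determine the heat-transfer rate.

Q = 1700 W

Resistance network (inner→outer):
  R_conv,in = 1/(4πr²h) = 1/(4π·0.286²·132) = 0.007370 K/W
  R_stainless steel = (1/0.286 − 1/0.296)/(4πk) = 0.1181/(4π·18.2) = 5.165×10^-4 K/W
  R_conv,out = 1/(4πr²h) = 1/(4π·0.296²·7.80) = 0.1164 K/W
ΣR = 0.007370 + 5.165×10^-4 + 0.1164 = 0.1243 K/W
Q = ΔT/ΣR = (-185 °C − 25.9 °C)/0.1243 = -1700 W
(Negative Q ⇒ heat flows inward; heat gain = 1700 W.)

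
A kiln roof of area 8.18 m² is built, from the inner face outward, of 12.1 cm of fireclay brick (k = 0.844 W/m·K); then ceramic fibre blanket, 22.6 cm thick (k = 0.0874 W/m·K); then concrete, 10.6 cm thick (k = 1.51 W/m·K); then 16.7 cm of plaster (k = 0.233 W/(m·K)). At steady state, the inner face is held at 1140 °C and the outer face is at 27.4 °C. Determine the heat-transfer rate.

Series thermal resistances, inner to outer:
  R_fireclay brick = L/(kA) = 0.121/(0.844·8.18) = 0.01753 K/W
  R_ceramic fibre blanket = L/(kA) = 0.226/(0.0874·8.18) = 0.3161 K/W
  R_concrete = L/(kA) = 0.106/(1.51·8.18) = 0.008582 K/W
  R_plaster = L/(kA) = 0.167/(0.233·8.18) = 0.08762 K/W
ΣR = 0.01753 + 0.3161 + 0.008582 + 0.08762 = 0.4298 K/W
Q = ΔT/ΣR = (1140 °C − 27.4 °C)/0.4298 = 2590 W

Q = 2.59 kW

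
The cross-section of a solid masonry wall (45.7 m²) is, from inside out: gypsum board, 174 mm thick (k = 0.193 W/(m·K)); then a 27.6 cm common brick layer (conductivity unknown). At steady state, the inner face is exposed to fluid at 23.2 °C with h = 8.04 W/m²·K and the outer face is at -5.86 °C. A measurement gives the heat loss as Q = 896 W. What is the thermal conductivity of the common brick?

k = 0.605 W/m·K

ΣR = ΔT/Q = |23.2 − -5.86|/896 = 0.03243 K/W
Known resistances:
  R_conv,in = 1/(hA) = 1/(8.04·45.7) = 0.002722 K/W
  R_gypsum board = L/(kA) = 0.174/(0.193·45.7) = 0.01973 K/W
R_common brick = ΣR − ΣR_known = 0.03243 − 0.02245 = 0.009980 K/W
L/(kA) = 0.009980 ⇒ k = 0.276/(0.009980·45.7) = 0.605 W/m·K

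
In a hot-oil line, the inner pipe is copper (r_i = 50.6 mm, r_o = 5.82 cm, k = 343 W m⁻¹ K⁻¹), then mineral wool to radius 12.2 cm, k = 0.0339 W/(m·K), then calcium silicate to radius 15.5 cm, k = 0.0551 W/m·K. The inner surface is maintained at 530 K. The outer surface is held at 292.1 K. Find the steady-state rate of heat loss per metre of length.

Series thermal resistances, inner to outer:
  R'_copper = ln(0.0582/0.0506)/(2πk) = 0.1399/(2π·343) = 6.493×10^-5 m·K/W
  R'_mineral wool = ln(0.122/0.0582)/(2πk) = 0.7401/(2π·0.0339) = 3.475 m·K/W
  R'_calcium silicate = ln(0.155/0.122)/(2πk) = 0.2394/(2π·0.0551) = 0.6915 m·K/W
ΣR = 6.493×10^-5 + 3.475 + 0.6915 = 4.167 m·K/W
Q' = ΔT/ΣR = (530 K − 292.1 K)/4.167 = 57.1 W/m

Q' = 57.1 W/m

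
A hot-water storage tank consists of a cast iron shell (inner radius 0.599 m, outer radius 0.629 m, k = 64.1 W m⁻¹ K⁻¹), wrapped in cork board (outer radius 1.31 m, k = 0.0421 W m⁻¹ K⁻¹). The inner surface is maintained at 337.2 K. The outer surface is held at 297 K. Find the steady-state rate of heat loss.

Q = 25.7 W

Series thermal resistances, inner to outer:
  R_cast iron = (1/0.599 − 1/0.629)/(4πk) = 0.07962/(4π·64.1) = 9.885×10^-5 K/W
  R_cork board = (1/0.629 − 1/1.31)/(4πk) = 0.8265/(4π·0.0421) = 1.562 K/W
ΣR = 9.885×10^-5 + 1.562 = 1.562 K/W
Q = ΔT/ΣR = (337.2 K − 297 K)/1.562 = 25.7 W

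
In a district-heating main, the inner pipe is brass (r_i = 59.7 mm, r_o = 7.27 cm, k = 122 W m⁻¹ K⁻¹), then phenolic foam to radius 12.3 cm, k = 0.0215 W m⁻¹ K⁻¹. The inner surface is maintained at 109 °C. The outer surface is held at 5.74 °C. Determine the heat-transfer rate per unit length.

Q' = 26.5 W/m

Resistance network (inner→outer):
  R'_brass = ln(0.0727/0.0597)/(2πk) = 0.1970/(2π·122) = 2.570×10^-4 m·K/W
  R'_phenolic foam = ln(0.123/0.0727)/(2πk) = 0.5258/(2π·0.0215) = 3.893 m·K/W
ΣR = 2.570×10^-4 + 3.893 = 3.893 m·K/W
Q' = ΔT/ΣR = (109 °C − 5.74 °C)/3.893 = 26.5 W/m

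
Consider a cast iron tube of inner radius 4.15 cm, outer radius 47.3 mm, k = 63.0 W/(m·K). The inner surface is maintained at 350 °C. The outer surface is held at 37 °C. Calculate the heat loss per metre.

Q' = 2πk·ΔT/ln(r₂/r₁) = 2π × 63.0 × 313 / ln(0.0473/0.0415) = 9.47×10^5 W/m

Q' = 947 kW/m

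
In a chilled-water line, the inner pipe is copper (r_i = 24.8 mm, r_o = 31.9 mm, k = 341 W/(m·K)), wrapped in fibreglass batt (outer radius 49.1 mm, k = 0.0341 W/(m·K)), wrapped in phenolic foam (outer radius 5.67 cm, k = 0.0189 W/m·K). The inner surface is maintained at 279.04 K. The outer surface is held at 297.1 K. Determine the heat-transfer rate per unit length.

Q' = 5.60 W/m

Treat each layer as a resistance in series:
  R'_copper = ln(0.0319/0.0248)/(2πk) = 0.2518/(2π·341) = 1.175×10^-4 m·K/W
  R'_fibreglass batt = ln(0.0491/0.0319)/(2πk) = 0.4313/(2π·0.0341) = 2.013 m·K/W
  R'_phenolic foam = ln(0.0567/0.0491)/(2πk) = 0.1439/(2π·0.0189) = 1.212 m·K/W
ΣR = 1.175×10^-4 + 2.013 + 1.212 = 3.225 m·K/W
Q' = ΔT/ΣR = (279.04 K − 297.1 K)/3.225 = -5.60 W/m
(Negative Q' ⇒ heat flows inward; heat gain = 5.60 W/m.)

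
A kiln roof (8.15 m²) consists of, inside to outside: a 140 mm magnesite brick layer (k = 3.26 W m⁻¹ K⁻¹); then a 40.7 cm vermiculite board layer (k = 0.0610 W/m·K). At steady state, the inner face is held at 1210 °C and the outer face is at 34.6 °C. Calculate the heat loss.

Resistance network (inner→outer):
  R_magnesite brick = L/(kA) = 0.140/(3.26·8.15) = 0.005269 K/W
  R_vermiculite board = L/(kA) = 0.407/(0.0610·8.15) = 0.8187 K/W
ΣR = 0.005269 + 0.8187 = 0.8240 K/W
Q = ΔT/ΣR = (1210 °C − 34.6 °C)/0.8240 = 1430 W

Q = 1430 W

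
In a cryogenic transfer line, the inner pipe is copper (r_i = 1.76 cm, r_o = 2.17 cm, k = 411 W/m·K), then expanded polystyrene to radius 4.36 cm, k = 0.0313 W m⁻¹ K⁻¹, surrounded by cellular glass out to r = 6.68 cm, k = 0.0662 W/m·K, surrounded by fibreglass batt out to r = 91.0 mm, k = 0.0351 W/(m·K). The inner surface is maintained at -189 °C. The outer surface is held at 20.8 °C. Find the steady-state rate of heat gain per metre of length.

Q' = 35.1 W/m

Treat each layer as a resistance in series:
  R'_copper = ln(0.0217/0.0176)/(2πk) = 0.2094/(2π·411) = 8.109×10^-5 m·K/W
  R'_expanded polystyrene = ln(0.0436/0.0217)/(2πk) = 0.6977/(2π·0.0313) = 3.548 m·K/W
  R'_cellular glass = ln(0.0668/0.0436)/(2πk) = 0.4266/(2π·0.0662) = 1.026 m·K/W
  R'_fibreglass batt = ln(0.0910/0.0668)/(2πk) = 0.3092/(2π·0.0351) = 1.402 m·K/W
ΣR = 8.109×10^-5 + 3.548 + 1.026 + 1.402 = 5.976 m·K/W
Q' = ΔT/ΣR = (-189 °C − 20.8 °C)/5.976 = -35.1 W/m
(Negative Q' ⇒ heat flows inward; heat gain = 35.1 W/m.)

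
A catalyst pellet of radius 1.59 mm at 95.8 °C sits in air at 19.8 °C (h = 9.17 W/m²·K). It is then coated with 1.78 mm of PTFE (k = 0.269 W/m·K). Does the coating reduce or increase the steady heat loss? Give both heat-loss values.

increases: 0.0221 → 0.0881 W

Critical radius for a sphere: r_cr = 2k/h = 0.0587 m = 5.87 cm.
Outer radius after coating: r₂ = 0.00159 + 0.00178 = 0.00337 m.
Since r₁ < r_cr and r₂ ≤ r_cr, the coating moves toward the maximum at r_cr — heat loss rises.
Bare: R = 1/(4πr₁²h) = 3433 K/W; Q = 76/3433 = 0.0221 W.
Coated: R = R_cond + R_conv = 862.4 K/W; Q = 76/862.4 = 0.0881 W.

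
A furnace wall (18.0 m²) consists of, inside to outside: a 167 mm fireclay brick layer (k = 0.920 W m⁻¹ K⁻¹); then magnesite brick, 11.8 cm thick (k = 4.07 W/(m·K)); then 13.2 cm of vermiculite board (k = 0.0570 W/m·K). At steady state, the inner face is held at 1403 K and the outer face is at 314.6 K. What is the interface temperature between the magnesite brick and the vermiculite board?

T = 1312 K

Treat each layer as a resistance in series:
  R_fireclay brick = L/(kA) = 0.167/(0.920·18.0) = 0.01008 K/W
  R_magnesite brick = L/(kA) = 0.118/(4.07·18.0) = 0.001611 K/W
  R_vermiculite board = L/(kA) = 0.132/(0.0570·18.0) = 0.1287 K/W
ΣR = 0.01008 + 0.001611 + 0.1287 = 0.1404 K/W
Q = ΔT/ΣR = (1403 K − 314.6 K)/0.1404 = 7752 W
From the inner boundary to the magnesite brick/vermiculite board interface, ΣR_partial = 0.01169 K/W.
T_interface = T_in − Q·ΣR_partial = 1403 K − (7752)(0.01169) = 1312 K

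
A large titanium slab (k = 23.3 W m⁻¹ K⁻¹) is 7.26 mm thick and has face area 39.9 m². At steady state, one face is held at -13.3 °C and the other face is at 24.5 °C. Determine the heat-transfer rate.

Q = 4840 kW

Q = kA·ΔT/L = 23.3 × 39.9 × |-13.3 °C − 24.5 °C| / 0.00726 = 4.84×10^6 W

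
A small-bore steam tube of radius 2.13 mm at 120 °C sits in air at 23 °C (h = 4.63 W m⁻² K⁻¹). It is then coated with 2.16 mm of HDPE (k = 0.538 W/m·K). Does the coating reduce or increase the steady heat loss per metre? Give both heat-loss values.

Critical radius for a cylinder: r_cr = k/h = 0.116 m = 11.6 cm.
Outer radius after coating: r₂ = 0.00213 + 0.00216 = 0.00429 m.
Since r₁ < r_cr and r₂ ≤ r_cr, the coating moves toward the maximum at r_cr — heat loss rises.
Bare: R = 1/(2πr₁h) = 16.14 m·K/W; Q = 97/16.14 = 6.01 W/m.
Coated: R = R_cond + R_conv = 8.220 m·K/W; Q = 97/8.220 = 11.8 W/m.

increases: 6.01 → 11.8 W/m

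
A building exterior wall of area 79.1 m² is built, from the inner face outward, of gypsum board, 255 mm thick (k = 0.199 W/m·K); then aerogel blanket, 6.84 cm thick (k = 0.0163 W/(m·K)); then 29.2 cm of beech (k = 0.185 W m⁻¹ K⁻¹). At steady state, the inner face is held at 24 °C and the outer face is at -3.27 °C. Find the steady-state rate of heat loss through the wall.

Resistance network (inner→outer):
  R_gypsum board = L/(kA) = 0.255/(0.199·79.1) = 0.01620 K/W
  R_aerogel blanket = L/(kA) = 0.0684/(0.0163·79.1) = 0.05305 K/W
  R_beech = L/(kA) = 0.292/(0.185·79.1) = 0.01995 K/W
ΣR = 0.01620 + 0.05305 + 0.01995 = 0.08920 K/W
Q = ΔT/ΣR = (24 °C − -3.27 °C)/0.08920 = 306 W

Q = 306 W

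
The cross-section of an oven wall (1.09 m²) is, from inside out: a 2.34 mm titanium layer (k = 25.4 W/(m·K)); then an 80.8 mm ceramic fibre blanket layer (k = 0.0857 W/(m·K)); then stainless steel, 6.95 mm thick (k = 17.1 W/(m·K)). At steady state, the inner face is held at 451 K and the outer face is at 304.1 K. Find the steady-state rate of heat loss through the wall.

Q = 170 W

Treat each layer as a resistance in series:
  R_titanium = L/(kA) = 0.00234/(25.4·1.09) = 8.452×10^-5 K/W
  R_ceramic fibre blanket = L/(kA) = 0.0808/(0.0857·1.09) = 0.8650 K/W
  R_stainless steel = L/(kA) = 0.00695/(17.1·1.09) = 3.729×10^-4 K/W
ΣR = 8.452×10^-5 + 0.8650 + 3.729×10^-4 = 0.8655 K/W
Q = ΔT/ΣR = (451 K − 304.1 K)/0.8655 = 170 W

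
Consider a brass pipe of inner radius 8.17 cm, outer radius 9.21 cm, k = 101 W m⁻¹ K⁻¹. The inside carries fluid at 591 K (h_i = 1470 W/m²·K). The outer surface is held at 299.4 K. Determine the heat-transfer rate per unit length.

Series thermal resistances, inner to outer:
  R'_conv,in = 1/(2πr h) = 1/(2π·0.0817·1470) = 0.001325 m·K/W
  R'_brass = ln(0.0921/0.0817)/(2πk) = 0.1198/(2π·101) = 1.888×10^-4 m·K/W
ΣR = 0.001325 + 1.888×10^-4 = 0.001514 m·K/W
Q' = ΔT/ΣR = (591 K − 299.4 K)/0.001514 = 1.93×10^5 W/m

Q' = 193 kW/m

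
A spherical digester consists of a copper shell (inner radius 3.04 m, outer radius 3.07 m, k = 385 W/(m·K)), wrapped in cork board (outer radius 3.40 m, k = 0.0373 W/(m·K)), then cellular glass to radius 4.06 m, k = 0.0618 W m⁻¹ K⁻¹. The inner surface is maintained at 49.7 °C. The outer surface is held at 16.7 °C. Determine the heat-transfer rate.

Series thermal resistances, inner to outer:
  R_copper = (1/3.04 − 1/3.07)/(4πk) = 0.003214/(4π·385) = 6.644×10^-7 K/W
  R_cork board = (1/3.07 − 1/3.40)/(4πk) = 0.03162/(4π·0.0373) = 0.06745 K/W
  R_cellular glass = (1/3.40 − 1/4.06)/(4πk) = 0.04781/(4π·0.0618) = 0.06157 K/W
ΣR = 6.644×10^-7 + 0.06745 + 0.06157 = 0.1290 K/W
Q = ΔT/ΣR = (49.7 °C − 16.7 °C)/0.1290 = 256 W

Q = 256 W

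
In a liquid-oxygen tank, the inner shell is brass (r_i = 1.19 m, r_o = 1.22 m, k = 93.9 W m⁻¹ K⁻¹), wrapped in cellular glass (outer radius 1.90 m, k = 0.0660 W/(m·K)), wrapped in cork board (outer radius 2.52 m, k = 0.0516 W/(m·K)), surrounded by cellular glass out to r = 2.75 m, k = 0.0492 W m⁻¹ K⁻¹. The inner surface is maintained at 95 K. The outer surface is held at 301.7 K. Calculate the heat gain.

Q = 340 W

Series thermal resistances, inner to outer:
  R_brass = (1/1.19 − 1/1.22)/(4πk) = 0.02066/(4π·93.9) = 1.751×10^-5 K/W
  R_cellular glass = (1/1.22 − 1/1.90)/(4πk) = 0.2934/(4π·0.0660) = 0.3537 K/W
  R_cork board = (1/1.90 − 1/2.52)/(4πk) = 0.1295/(4π·0.0516) = 0.1997 K/W
  R_cellular glass = (1/2.52 − 1/2.75)/(4πk) = 0.03319/(4π·0.0492) = 0.05368 K/W
ΣR = 1.751×10^-5 + 0.3537 + 0.1997 + 0.05368 = 0.6071 K/W
Q = ΔT/ΣR = (95 K − 301.7 K)/0.6071 = -340 W
(Negative Q ⇒ heat flows inward; heat gain = 340 W.)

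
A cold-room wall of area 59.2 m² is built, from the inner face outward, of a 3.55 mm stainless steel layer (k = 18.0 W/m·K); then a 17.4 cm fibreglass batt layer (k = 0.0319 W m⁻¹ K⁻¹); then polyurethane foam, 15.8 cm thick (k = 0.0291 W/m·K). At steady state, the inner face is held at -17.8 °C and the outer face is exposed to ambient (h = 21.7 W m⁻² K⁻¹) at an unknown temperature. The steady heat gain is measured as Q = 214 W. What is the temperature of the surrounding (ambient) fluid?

Sum the resistances:
  R_stainless steel = L/(kA) = 0.00355/(18.0·59.2) = 3.331×10^-6 K/W
  R_fibreglass batt = L/(kA) = 0.174/(0.0319·59.2) = 0.09214 K/W
  R_polyurethane foam = L/(kA) = 0.158/(0.0291·59.2) = 0.09172 K/W
  R_conv,out = 1/(hA) = 1/(21.7·59.2) = 7.784×10^-4 K/W
ΣR = 0.1846 K/W
ΔT = Q·ΣR = 214 × 0.1846 = 39.50 K
Heat flows inward, so T_out = T_in + ΔT = -17.8 + 39.50 = 21.7 °C

T_out = 21.7 °C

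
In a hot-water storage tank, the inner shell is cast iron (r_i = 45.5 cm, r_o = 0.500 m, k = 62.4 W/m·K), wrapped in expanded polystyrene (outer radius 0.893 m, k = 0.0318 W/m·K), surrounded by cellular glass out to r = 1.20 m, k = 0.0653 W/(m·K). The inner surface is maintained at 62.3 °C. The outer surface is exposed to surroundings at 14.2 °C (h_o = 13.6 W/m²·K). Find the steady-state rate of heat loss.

Q = 18.8 W

Series thermal resistances, inner to outer:
  R_cast iron = (1/0.455 − 1/0.500)/(4πk) = 0.1978/(4π·62.4) = 2.523×10^-4 K/W
  R_expanded polystyrene = (1/0.500 − 1/0.893)/(4πk) = 0.8802/(4π·0.0318) = 2.203 K/W
  R_cellular glass = (1/0.893 − 1/1.20)/(4πk) = 0.2865/(4π·0.0653) = 0.3491 K/W
  R_conv,out = 1/(4πr²h) = 1/(4π·1.20²·13.6) = 0.004063 K/W
ΣR = 2.523×10^-4 + 2.203 + 0.3491 + 0.004063 = 2.556 K/W
Q = ΔT/ΣR = (62.3 °C − 14.2 °C)/2.556 = 18.8 W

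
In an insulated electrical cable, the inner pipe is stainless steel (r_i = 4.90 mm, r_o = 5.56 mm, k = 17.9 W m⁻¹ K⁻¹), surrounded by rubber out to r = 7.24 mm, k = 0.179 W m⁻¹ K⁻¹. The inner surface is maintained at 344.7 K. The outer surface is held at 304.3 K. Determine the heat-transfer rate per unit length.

Resistance network (inner→outer):
  R'_stainless steel = ln(0.00556/0.00490)/(2πk) = 0.1264/(2π·17.9) = 0.001124 m·K/W
  R'_rubber = ln(0.00724/0.00556)/(2πk) = 0.2640/(2π·0.179) = 0.2348 m·K/W
ΣR = 0.001124 + 0.2348 = 0.2359 m·K/W
Q' = ΔT/ΣR = (344.7 K − 304.3 K)/0.2359 = 171 W/m

Q' = 171 W/m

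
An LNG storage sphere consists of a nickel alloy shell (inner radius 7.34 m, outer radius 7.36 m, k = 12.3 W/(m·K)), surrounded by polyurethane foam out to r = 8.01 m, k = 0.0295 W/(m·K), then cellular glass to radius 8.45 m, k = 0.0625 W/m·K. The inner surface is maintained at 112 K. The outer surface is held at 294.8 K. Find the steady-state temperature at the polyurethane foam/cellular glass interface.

T = 255.0 K

Series thermal resistances, inner to outer:
  R_nickel alloy = (1/7.34 − 1/7.36)/(4πk) = 3.702×10^-4/(4π·12.3) = 2.395×10^-6 K/W
  R_polyurethane foam = (1/7.36 − 1/8.01)/(4πk) = 0.01103/(4π·0.0295) = 0.02974 K/W
  R_cellular glass = (1/8.01 − 1/8.45)/(4πk) = 0.006501/(4π·0.0625) = 0.008277 K/W
ΣR = 2.395×10^-6 + 0.02974 + 0.008277 = 0.03802 K/W
Q = ΔT/ΣR = (112 K − 294.8 K)/0.03802 = -4808 W
From the inner boundary to the polyurethane foam/cellular glass interface, ΣR_partial = 0.02974 K/W.
T_interface = T_in − Q·ΣR_partial = 112 K − (-4808)(0.02974) = 255.0 K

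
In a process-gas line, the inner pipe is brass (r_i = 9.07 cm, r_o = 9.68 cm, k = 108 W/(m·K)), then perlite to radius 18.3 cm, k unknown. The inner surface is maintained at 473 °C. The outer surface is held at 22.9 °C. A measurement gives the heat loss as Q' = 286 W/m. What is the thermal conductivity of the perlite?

ΣR = ΔT/Q' = |473 − 22.9|/286 = 1.574 m·K/W
Known resistances:
  R'_brass = ln(0.0968/0.0907)/(2πk) = 0.06509/(2π·108) = 9.592×10^-5 m·K/W
R_perlite = ΣR − ΣR_known = 1.574 − 9.592×10^-5 = 1.574 m·K/W
ln(r₂/r₁)/(2πk) = 1.574 ⇒ k = 0.6368/(2π·1.574) = 0.0644 W/m·K

k = 0.0644 W/m·K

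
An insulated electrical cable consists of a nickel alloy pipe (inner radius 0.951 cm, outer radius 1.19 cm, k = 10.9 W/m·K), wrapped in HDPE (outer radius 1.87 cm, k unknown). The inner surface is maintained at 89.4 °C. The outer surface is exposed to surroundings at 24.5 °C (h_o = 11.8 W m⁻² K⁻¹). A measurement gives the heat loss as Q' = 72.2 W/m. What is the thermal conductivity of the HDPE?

k = 0.413 W/m·K

ΣR = ΔT/Q' = |89.4 − 24.5|/72.2 = 0.8989 m·K/W
Known resistances:
  R'_nickel alloy = ln(0.0119/0.00951)/(2πk) = 0.2242/(2π·10.9) = 0.003274 m·K/W
  R'_conv,out = 1/(2πr h) = 1/(2π·0.0187·11.8) = 0.7213 m·K/W
R_HDPE = ΣR − ΣR_known = 0.8989 − 0.7246 = 0.1743 m·K/W
ln(r₂/r₁)/(2πk) = 0.1743 ⇒ k = 0.4520/(2π·0.1743) = 0.413 W/m·K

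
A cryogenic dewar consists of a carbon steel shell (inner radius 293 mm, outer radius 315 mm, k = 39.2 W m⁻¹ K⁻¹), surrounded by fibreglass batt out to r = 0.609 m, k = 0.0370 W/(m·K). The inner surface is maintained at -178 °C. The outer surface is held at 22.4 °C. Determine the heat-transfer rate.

Q = 60.8 W

Treat each layer as a resistance in series:
  R_carbon steel = (1/0.293 − 1/0.315)/(4πk) = 0.2384/(4π·39.2) = 4.839×10^-4 K/W
  R_fibreglass batt = (1/0.315 − 1/0.609)/(4πk) = 1.533/(4π·0.0370) = 3.296 K/W
ΣR = 4.839×10^-4 + 3.296 = 3.296 K/W
Q = ΔT/ΣR = (-178 °C − 22.4 °C)/3.296 = -60.8 W
(Negative Q ⇒ heat flows inward; heat gain = 60.8 W.)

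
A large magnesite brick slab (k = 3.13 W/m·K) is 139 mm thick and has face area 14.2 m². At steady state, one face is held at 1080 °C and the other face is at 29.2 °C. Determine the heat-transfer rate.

Q = kA·ΔT/L = 3.13 × 14.2 × |1080 °C − 29.2 °C| / 0.139 = 3.36×10^5 W

Q = 336 kW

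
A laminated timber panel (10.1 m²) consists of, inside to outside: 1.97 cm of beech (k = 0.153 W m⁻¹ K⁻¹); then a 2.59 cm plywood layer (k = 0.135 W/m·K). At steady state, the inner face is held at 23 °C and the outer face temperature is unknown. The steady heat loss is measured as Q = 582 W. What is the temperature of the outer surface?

Series resistances:
  R_beech = L/(kA) = 0.0197/(0.153·10.1) = 0.01275 K/W
  R_plywood = L/(kA) = 0.0259/(0.135·10.1) = 0.01900 K/W
ΣR = 0.03174 K/W
ΔT = Q·ΣR = 582 × 0.03174 = 18.47 K
Heat flows outward, so T_out = T_in − ΔT = 23 − 18.47 = 4.53 °C

T_out = 4.53 °C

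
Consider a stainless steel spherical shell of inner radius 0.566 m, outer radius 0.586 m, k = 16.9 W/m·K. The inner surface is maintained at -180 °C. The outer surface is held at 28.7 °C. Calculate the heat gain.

Q = 7.35×10^5 W

Q = 4πk·ΔT/(1/r₁ − 1/r₂) = 4π × 16.9 × 208.7 / (1/0.566 − 1/0.586) = 7.35×10^5 W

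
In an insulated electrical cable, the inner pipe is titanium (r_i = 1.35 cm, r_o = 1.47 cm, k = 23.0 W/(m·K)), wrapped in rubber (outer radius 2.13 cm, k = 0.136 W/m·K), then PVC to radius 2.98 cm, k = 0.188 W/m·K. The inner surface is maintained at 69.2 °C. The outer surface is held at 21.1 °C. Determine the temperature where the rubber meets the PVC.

Series thermal resistances, inner to outer:
  R'_titanium = ln(0.0147/0.0135)/(2πk) = 0.08516/(2π·23.0) = 5.893×10^-4 m·K/W
  R'_rubber = ln(0.0213/0.0147)/(2πk) = 0.3709/(2π·0.136) = 0.4340 m·K/W
  R'_PVC = ln(0.0298/0.0213)/(2πk) = 0.3358/(2π·0.188) = 0.2843 m·K/W
ΣR = 5.893×10^-4 + 0.4340 + 0.2843 = 0.7189 m·K/W
Q' = ΔT/ΣR = (69.2 °C − 21.1 °C)/0.7189 = 66.91 W/m
From the inner boundary to the rubber/PVC interface, ΣR_partial = 0.4346 m·K/W.
T_interface = T_in − Q'·ΣR_partial = 69.2 °C − (66.91)(0.4346) = 40.1 °C

T = 40.1 °C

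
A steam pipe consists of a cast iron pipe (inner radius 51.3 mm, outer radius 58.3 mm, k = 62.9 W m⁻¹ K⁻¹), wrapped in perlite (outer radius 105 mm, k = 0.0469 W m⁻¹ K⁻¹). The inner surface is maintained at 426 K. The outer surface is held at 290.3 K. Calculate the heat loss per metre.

Q' = 68.0 W/m

Resistance network (inner→outer):
  R'_cast iron = ln(0.0583/0.0513)/(2πk) = 0.1279/(2π·62.9) = 3.237×10^-4 m·K/W
  R'_perlite = ln(0.105/0.0583)/(2πk) = 0.5884/(2π·0.0469) = 1.997 m·K/W
ΣR = 3.237×10^-4 + 1.997 = 1.997 m·K/W
Q' = ΔT/ΣR = (426 K − 290.3 K)/1.997 = 68.0 W/m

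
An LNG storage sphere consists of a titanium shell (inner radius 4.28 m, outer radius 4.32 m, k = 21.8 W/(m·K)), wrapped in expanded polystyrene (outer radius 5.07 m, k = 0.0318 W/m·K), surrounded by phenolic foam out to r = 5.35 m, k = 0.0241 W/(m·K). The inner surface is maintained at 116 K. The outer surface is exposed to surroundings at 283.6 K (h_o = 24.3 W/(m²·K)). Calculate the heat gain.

Treat each layer as a resistance in series:
  R_titanium = (1/4.28 − 1/4.32)/(4πk) = 0.002163/(4π·21.8) = 7.897×10^-6 K/W
  R_expanded polystyrene = (1/4.32 − 1/5.07)/(4πk) = 0.03424/(4π·0.0318) = 0.08569 K/W
  R_phenolic foam = (1/5.07 − 1/5.35)/(4πk) = 0.01032/(4π·0.0241) = 0.03409 K/W
  R_conv,out = 1/(4πr²h) = 1/(4π·5.35²·24.3) = 1.144×10^-4 K/W
ΣR = 7.897×10^-6 + 0.08569 + 0.03409 + 1.144×10^-4 = 0.1199 K/W
Q = ΔT/ΣR = (116 K − 283.6 K)/0.1199 = -1400 W
(Negative Q ⇒ heat flows inward; heat gain = 1400 W.)

Q = 1400 W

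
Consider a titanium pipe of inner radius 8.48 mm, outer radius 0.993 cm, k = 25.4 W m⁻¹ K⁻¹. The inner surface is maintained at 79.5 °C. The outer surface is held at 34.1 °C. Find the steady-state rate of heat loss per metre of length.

Q' = 2πk·ΔT/ln(r₂/r₁) = 2π × 25.4 × 45.4 / ln(0.00993/0.00848) = 45900 W/m

Q' = 45.9 kW/m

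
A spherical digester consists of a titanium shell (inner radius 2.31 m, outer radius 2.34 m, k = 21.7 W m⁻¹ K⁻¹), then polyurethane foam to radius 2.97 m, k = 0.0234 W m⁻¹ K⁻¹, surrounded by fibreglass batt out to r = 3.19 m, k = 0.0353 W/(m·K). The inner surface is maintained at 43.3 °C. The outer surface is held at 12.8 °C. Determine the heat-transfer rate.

Q = 84.6 W

Series thermal resistances, inner to outer:
  R_titanium = (1/2.31 − 1/2.34)/(4πk) = 0.005550/(4π·21.7) = 2.035×10^-5 K/W
  R_polyurethane foam = (1/2.34 − 1/2.97)/(4πk) = 0.09065/(4π·0.0234) = 0.3083 K/W
  R_fibreglass batt = (1/2.97 − 1/3.19)/(4πk) = 0.02322/(4π·0.0353) = 0.05235 K/W
ΣR = 2.035×10^-5 + 0.3083 + 0.05235 = 0.3607 K/W
Q = ΔT/ΣR = (43.3 °C − 12.8 °C)/0.3607 = 84.6 W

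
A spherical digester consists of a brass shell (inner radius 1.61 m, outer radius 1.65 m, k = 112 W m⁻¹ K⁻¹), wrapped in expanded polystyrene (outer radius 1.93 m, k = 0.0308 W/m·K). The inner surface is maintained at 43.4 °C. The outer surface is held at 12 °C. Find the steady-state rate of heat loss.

Q = 138 W

Resistance network (inner→outer):
  R_brass = (1/1.61 − 1/1.65)/(4πk) = 0.01506/(4π·112) = 1.070×10^-5 K/W
  R_expanded polystyrene = (1/1.65 − 1/1.93)/(4πk) = 0.08793/(4π·0.0308) = 0.2272 K/W
ΣR = 1.070×10^-5 + 0.2272 = 0.2272 K/W
Q = ΔT/ΣR = (43.4 °C − 12 °C)/0.2272 = 138 W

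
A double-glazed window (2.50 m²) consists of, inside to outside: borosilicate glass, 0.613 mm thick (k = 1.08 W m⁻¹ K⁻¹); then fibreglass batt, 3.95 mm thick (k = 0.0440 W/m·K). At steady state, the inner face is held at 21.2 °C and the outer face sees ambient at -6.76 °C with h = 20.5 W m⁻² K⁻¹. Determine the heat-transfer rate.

Q = 502 W

Series thermal resistances, inner to outer:
  R_borosilicate glass = L/(kA) = 6.13×10^-4/(1.08·2.50) = 2.270×10^-4 K/W
  R_fibreglass batt = L/(kA) = 0.00395/(0.0440·2.50) = 0.03591 K/W
  R_conv,out = 1/(hA) = 1/(20.5·2.50) = 0.01951 K/W
ΣR = 2.270×10^-4 + 0.03591 + 0.01951 = 0.05565 K/W
Q = ΔT/ΣR = (21.2 °C − -6.76 °C)/0.05565 = 502 W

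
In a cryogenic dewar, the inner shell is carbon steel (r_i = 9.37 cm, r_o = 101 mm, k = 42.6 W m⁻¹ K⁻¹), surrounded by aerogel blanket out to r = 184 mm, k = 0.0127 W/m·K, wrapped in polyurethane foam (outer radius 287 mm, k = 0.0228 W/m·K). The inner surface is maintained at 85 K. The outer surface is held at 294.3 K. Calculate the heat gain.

Q = 6.02 W

Treat each layer as a resistance in series:
  R_carbon steel = (1/0.0937 − 1/0.101)/(4πk) = 0.7714/(4π·42.6) = 0.001441 K/W
  R_aerogel blanket = (1/0.101 − 1/0.184)/(4πk) = 4.466/(4π·0.0127) = 27.98 K/W
  R_polyurethane foam = (1/0.184 − 1/0.287)/(4πk) = 1.950/(4π·0.0228) = 6.808 K/W
ΣR = 0.001441 + 27.98 + 6.808 = 34.79 K/W
Q = ΔT/ΣR = (85 K − 294.3 K)/34.79 = -6.02 W
(Negative Q ⇒ heat flows inward; heat gain = 6.02 W.)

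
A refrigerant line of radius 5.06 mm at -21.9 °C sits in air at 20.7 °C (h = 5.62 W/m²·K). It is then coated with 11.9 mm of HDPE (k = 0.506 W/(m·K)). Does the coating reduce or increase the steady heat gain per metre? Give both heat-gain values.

increases: 7.61 → 20.8 W/m

Critical radius for a cylinder: r_cr = k/h = 0.0900 m = 9.00 cm.
Outer radius after coating: r₂ = 0.00506 + 0.0119 = 0.01696 m.
Since r₁ < r_cr and r₂ ≤ r_cr, the coating moves toward the maximum at r_cr — heat gain rises.
Bare: R = 1/(2πr₁h) = 5.597 m·K/W; Q = 42.6/5.597 = 7.61 W/m.
Coated: R = R_cond + R_conv = 2.050 m·K/W; Q = 42.6/2.050 = 20.8 W/m.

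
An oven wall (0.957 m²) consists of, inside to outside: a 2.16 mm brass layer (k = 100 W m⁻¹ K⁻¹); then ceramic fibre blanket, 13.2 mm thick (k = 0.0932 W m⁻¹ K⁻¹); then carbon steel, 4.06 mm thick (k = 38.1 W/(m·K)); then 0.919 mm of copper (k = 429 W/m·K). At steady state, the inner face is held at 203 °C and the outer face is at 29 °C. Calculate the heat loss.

Q = 1170 W

Series thermal resistances, inner to outer:
  R_brass = L/(kA) = 0.00216/(100·0.957) = 2.257×10^-5 K/W
  R_ceramic fibre blanket = L/(kA) = 0.0132/(0.0932·0.957) = 0.1480 K/W
  R_carbon steel = L/(kA) = 0.00406/(38.1·0.957) = 1.113×10^-4 K/W
  R_copper = L/(kA) = 9.19×10^-4/(429·0.957) = 2.238×10^-6 K/W
ΣR = 2.257×10^-5 + 0.1480 + 1.113×10^-4 + 2.238×10^-6 = 0.1481 K/W
Q = ΔT/ΣR = (203 °C − 29 °C)/0.1481 = 1170 W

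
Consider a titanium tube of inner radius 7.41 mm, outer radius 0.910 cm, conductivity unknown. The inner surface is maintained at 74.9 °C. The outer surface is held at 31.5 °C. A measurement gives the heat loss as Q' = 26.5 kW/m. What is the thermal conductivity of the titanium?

k = 20.0 W/m·K

ΣR = ΔT/Q' = |74.9 − 31.5|/26500 = 0.001638 m·K/W
ln(r₂/r₁)/(2πk) = 0.001638 ⇒ k = 0.2054/(2π·0.001638) = 20.0 W/m·K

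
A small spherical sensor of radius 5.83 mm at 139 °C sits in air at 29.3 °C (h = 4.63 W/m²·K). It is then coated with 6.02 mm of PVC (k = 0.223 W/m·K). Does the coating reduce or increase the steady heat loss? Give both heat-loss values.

increases: 0.217 → 0.715 W

Critical radius for a sphere: r_cr = 2k/h = 0.0963 m = 9.63 cm.
Outer radius after coating: r₂ = 0.00583 + 0.00602 = 0.01185 m.
Since r₁ < r_cr and r₂ ≤ r_cr, the coating moves toward the maximum at r_cr — heat loss rises.
Bare: R = 1/(4πr₁²h) = 505.7 K/W; Q = 109.7/505.7 = 0.217 W.
Coated: R = R_cond + R_conv = 153.5 K/W; Q = 109.7/153.5 = 0.715 W.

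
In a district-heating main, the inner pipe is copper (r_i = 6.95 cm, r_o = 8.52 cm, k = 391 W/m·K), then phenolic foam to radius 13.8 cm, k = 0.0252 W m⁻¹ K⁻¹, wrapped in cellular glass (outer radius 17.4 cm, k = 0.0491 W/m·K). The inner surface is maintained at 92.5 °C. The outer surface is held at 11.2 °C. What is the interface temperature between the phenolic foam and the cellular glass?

Treat each layer as a resistance in series:
  R'_copper = ln(0.0852/0.0695)/(2πk) = 0.2037/(2π·391) = 8.290×10^-5 m·K/W
  R'_phenolic foam = ln(0.138/0.0852)/(2πk) = 0.4823/(2π·0.0252) = 3.046 m·K/W
  R'_cellular glass = ln(0.174/0.138)/(2πk) = 0.2318/(2π·0.0491) = 0.7514 m·K/W
ΣR = 8.290×10^-5 + 3.046 + 0.7514 = 3.797 m·K/W
Q' = ΔT/ΣR = (92.5 °C − 11.2 °C)/3.797 = 21.41 W/m
From the inner boundary to the phenolic foam/cellular glass interface, ΣR_partial = 3.046 m·K/W.
T_interface = T_in − Q'·ΣR_partial = 92.5 °C − (21.41)(3.046) = 27.3 °C

T = 27.3 °C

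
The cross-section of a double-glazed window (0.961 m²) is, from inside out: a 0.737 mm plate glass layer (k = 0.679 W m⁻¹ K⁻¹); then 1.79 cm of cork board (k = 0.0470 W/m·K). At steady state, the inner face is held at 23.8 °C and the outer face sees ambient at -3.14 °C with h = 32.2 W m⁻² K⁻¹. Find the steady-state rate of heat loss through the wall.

Treat each layer as a resistance in series:
  R_plate glass = L/(kA) = 7.37×10^-4/(0.679·0.961) = 0.001129 K/W
  R_cork board = L/(kA) = 0.0179/(0.0470·0.961) = 0.3963 K/W
  R_conv,out = 1/(hA) = 1/(32.2·0.961) = 0.03232 K/W
ΣR = 0.001129 + 0.3963 + 0.03232 = 0.4297 K/W
Q = ΔT/ΣR = (23.8 °C − -3.14 °C)/0.4297 = 62.7 W

Q = 62.7 W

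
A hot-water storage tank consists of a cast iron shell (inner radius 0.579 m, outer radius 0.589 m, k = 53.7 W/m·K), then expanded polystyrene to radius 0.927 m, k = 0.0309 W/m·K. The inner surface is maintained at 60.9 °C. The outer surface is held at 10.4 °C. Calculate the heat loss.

Q = 31.7 W

Series thermal resistances, inner to outer:
  R_cast iron = (1/0.579 − 1/0.589)/(4πk) = 0.02932/(4π·53.7) = 4.345×10^-5 K/W
  R_expanded polystyrene = (1/0.589 − 1/0.927)/(4πk) = 0.6190/(4π·0.0309) = 1.594 K/W
ΣR = 4.345×10^-5 + 1.594 = 1.594 K/W
Q = ΔT/ΣR = (60.9 °C − 10.4 °C)/1.594 = 31.7 W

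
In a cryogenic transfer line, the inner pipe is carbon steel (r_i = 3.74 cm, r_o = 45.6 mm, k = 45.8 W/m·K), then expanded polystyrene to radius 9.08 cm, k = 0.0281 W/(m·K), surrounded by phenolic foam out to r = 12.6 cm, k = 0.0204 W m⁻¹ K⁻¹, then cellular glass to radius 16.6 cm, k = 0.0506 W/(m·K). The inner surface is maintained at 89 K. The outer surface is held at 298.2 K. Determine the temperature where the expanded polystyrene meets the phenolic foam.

T = 200.4 K

Series thermal resistances, inner to outer:
  R'_carbon steel = ln(0.0456/0.0374)/(2πk) = 0.1982/(2π·45.8) = 6.889×10^-4 m·K/W
  R'_expanded polystyrene = ln(0.0908/0.0456)/(2πk) = 0.6888/(2π·0.0281) = 3.901 m·K/W
  R'_phenolic foam = ln(0.126/0.0908)/(2πk) = 0.3276/(2π·0.0204) = 2.556 m·K/W
  R'_cellular glass = ln(0.166/0.126)/(2πk) = 0.2757/(2π·0.0506) = 0.8672 m·K/W
ΣR = 6.889×10^-4 + 3.901 + 2.556 + 0.8672 = 7.325 m·K/W
Q' = ΔT/ΣR = (89 K − 298.2 K)/7.325 = -28.56 W/m
From the inner boundary to the expanded polystyrene/phenolic foam interface, ΣR_partial = 3.902 m·K/W.
T_interface = T_in − Q'·ΣR_partial = 89 K − (-28.56)(3.902) = 200.4 K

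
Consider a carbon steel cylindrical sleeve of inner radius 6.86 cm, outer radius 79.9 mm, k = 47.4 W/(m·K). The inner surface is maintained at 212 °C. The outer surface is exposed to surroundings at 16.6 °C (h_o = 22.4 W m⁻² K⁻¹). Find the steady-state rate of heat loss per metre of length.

Q' = 2180 W/m

Series thermal resistances, inner to outer:
  R'_carbon steel = ln(0.0799/0.0686)/(2πk) = 0.1525/(2π·47.4) = 5.120×10^-4 m·K/W
  R'_conv,out = 1/(2πr h) = 1/(2π·0.0799·22.4) = 0.08893 m·K/W
ΣR = 5.120×10^-4 + 0.08893 = 0.08944 m·K/W
Q' = ΔT/ΣR = (212 °C − 16.6 °C)/0.08944 = 2180 W/m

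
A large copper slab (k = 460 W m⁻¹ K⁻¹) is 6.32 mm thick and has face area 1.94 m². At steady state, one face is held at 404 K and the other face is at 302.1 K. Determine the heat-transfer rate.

Q = kA·ΔT/L = 460 × 1.94 × |404 K − 302.1 K| / 0.00632 = 1.44×10^7 W

Q = 14400 kW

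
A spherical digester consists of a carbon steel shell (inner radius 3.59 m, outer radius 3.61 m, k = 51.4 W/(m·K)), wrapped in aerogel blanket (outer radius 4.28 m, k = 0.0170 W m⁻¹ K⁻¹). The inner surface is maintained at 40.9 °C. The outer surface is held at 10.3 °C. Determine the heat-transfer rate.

Series thermal resistances, inner to outer:
  R_carbon steel = (1/3.59 − 1/3.61)/(4πk) = 0.001543/(4π·51.4) = 2.389×10^-6 K/W
  R_aerogel blanket = (1/3.61 − 1/4.28)/(4πk) = 0.04336/(4π·0.0170) = 0.2030 K/W
ΣR = 2.389×10^-6 + 0.2030 = 0.2030 K/W
Q = ΔT/ΣR = (40.9 °C − 10.3 °C)/0.2030 = 151 W

Q = 151 W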